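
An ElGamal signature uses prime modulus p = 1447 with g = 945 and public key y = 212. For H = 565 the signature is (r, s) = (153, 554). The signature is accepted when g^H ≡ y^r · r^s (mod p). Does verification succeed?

fails

Left side g^H mod p:
945^2 = 893025 ≡ 226
945^4 ≡ 226^2 = 51076 ≡ 431
945^8 ≡ 431^2 = 185761 ≡ 545
945^16 ≡ 545^2 = 297025 ≡ 390
945^32 ≡ 390^2 = 152100 ≡ 165
945^64 ≡ 165^2 = 27225 ≡ 1179
945^128 ≡ 1179^2 = 1390041 ≡ 921
945^256 ≡ 921^2 = 848241 ≡ 299
945^512 ≡ 299^2 = 89401 ≡ 1134
565 = 512 + 32 + 16 + 4 + 1, so 945^565 ≡ 1134·165·390·431·945 ≡ 104 (mod 1447)
Right side y^r · r^s mod p:
212^2 = 44944 ≡ 87
212^4 ≡ 87^2 = 7569 ≡ 334
212^8 ≡ 334^2 = 111556 ≡ 137
212^16 ≡ 137^2 = 18769 ≡ 1405
212^32 ≡ 1405^2 = 1974025 ≡ 317
212^64 ≡ 317^2 = 100489 ≡ 646
212^128 ≡ 646^2 = 417316 ≡ 580
153 = 128 + 16 + 8 + 1, so 212^153 ≡ 580·1405·137·212 ≡ 257 (mod 1447)
153^2 = 23409 ≡ 257
153^4 ≡ 257^2 = 66049 ≡ 934
153^8 ≡ 934^2 = 872356 ≡ 1262
153^16 ≡ 1262^2 = 1592644 ≡ 944
153^32 ≡ 944^2 = 891136 ≡ 1231
153^64 ≡ 1231^2 = 1515361 ≡ 352
153^128 ≡ 352^2 = 123904 ≡ 909
153^256 ≡ 909^2 = 826281 ≡ 44
153^512 ≡ 44^2 = 1936 ≡ 489
554 = 512 + 32 + 8 + 2, so 153^554 ≡ 489·1231·1262·257 ≡ 1442 (mod 1447)
257·1442 = 370594 ≡ 162 (mod 1447)
104 ≠ 162, so verification fails.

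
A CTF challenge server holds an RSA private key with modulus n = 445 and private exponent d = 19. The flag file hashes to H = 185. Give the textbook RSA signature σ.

H^2 ≡ 185^2 = 34225 ≡ 405
H^4 ≡ 405^2 = 164025 ≡ 265
H^8 ≡ 265^2 = 70225 ≡ 360
H^16 ≡ 360^2 = 129600 ≡ 105
19 = 16 + 2 + 1, so H^19 ≡ 105·405·185 ≡ 415 (mod 445)

415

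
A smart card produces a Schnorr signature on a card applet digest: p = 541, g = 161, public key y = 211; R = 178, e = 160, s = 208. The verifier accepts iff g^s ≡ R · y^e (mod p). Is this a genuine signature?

forged

g^s mod p:
161^2 = 25921 ≡ 494
161^4 ≡ 494^2 = 244036 ≡ 45
161^8 ≡ 45^2 = 2025 ≡ 402
161^16 ≡ 402^2 = 161604 ≡ 386
161^32 ≡ 386^2 = 148996 ≡ 221
161^64 ≡ 221^2 = 48841 ≡ 151
161^128 ≡ 151^2 = 22801 ≡ 79
208 = 128 + 64 + 16, so 161^208 ≡ 79·151·386 ≡ 143 (mod 541)
R · y^e mod p:
211^2 = 44521 ≡ 159
211^4 ≡ 159^2 = 25281 ≡ 395
211^8 ≡ 395^2 = 156025 ≡ 217
211^16 ≡ 217^2 = 47089 ≡ 22
211^32 ≡ 22^2 = 484
211^64 ≡ 484^2 = 234256 ≡ 3
211^128 ≡ 3^2 = 9
160 = 128 + 32, so 211^160 ≡ 9·484 ≡ 28 (mod 541)
178·28 = 4984 ≡ 115 (mod 541)
143 ≠ 115; the check fails.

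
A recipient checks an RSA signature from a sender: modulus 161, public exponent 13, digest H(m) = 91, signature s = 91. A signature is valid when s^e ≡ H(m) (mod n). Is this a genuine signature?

Squares mod 161: s^1≡91, s^2≡70, s^4≡70, s^8≡70
13 = 8 + 4 + 1, so s^13 ≡ 70·70·91 ≡ 91 (mod 161)
91 = H(m), so the signature checks out.

genuine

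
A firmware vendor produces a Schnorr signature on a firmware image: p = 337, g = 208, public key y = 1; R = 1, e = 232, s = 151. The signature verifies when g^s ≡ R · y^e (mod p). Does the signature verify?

g^s mod p:
208^2 = 43264 ≡ 128
208^4 ≡ 128^2 = 16384 ≡ 208
208^8 ≡ 208^2 = 43264 ≡ 128
208^16 ≡ 128^2 = 16384 ≡ 208
208^32 ≡ 208^2 = 43264 ≡ 128
208^64 ≡ 128^2 = 16384 ≡ 208
208^128 ≡ 208^2 = 43264 ≡ 128
151 = 128 + 16 + 4 + 2 + 1, so 208^151 ≡ 128·208·208·128·208 ≡ 208 (mod 337)
R · y^e mod p:
1^2 = 1
1^4 ≡ 1^2 = 1
1^8 ≡ 1^2 = 1
1^16 ≡ 1^2 = 1
1^32 ≡ 1^2 = 1
1^64 ≡ 1^2 = 1
1^128 ≡ 1^2 = 1
232 = 128 + 64 + 32 + 8, so 1^232 ≡ 1·1·1·1 ≡ 1 (mod 337)
1·1 = 1 ≡ 1 (mod 337)
208 ≠ 1; the check fails.

does not verify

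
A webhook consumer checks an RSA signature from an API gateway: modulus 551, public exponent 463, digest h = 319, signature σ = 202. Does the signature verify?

does not verify

σ^2 ≡ 202^2 = 40804 ≡ 30
σ^4 ≡ 30^2 = 900 ≡ 349
σ^8 ≡ 349^2 = 121801 ≡ 30
σ^16 ≡ 30^2 = 900 ≡ 349
σ^32 ≡ 349^2 = 121801 ≡ 30
σ^64 ≡ 30^2 = 900 ≡ 349
σ^128 ≡ 349^2 = 121801 ≡ 30
σ^256 ≡ 30^2 = 900 ≡ 349
463 = 256 + 128 + 64 + 8 + 4 + 2 + 1, so σ^463 ≡ 349·30·349·30·349·30·202 ≡ 202 (mod 551)
The recovered value 202 does not match the digest 319.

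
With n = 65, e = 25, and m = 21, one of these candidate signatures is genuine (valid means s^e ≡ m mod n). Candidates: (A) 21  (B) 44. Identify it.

A

Candidate A: 21^2 = 441 ≡ 51; 21^4 ≡ 51^2 = 2601 ≡ 1; 21^8 ≡ 1^2 = 1; 21^16 ≡ 1^2 = 1; 25 = 16 + 8 + 1, so 21^25 ≡ 1·1·21 ≡ 21 (mod 65)
  → matches m = 21
Candidate B: 44^2 = 1936 ≡ 51; 44^4 ≡ 51^2 = 2601 ≡ 1; 44^8 ≡ 1^2 = 1; 44^16 ≡ 1^2 = 1; 25 = 16 + 8 + 1, so 44^25 ≡ 1·1·44 ≡ 44 (mod 65)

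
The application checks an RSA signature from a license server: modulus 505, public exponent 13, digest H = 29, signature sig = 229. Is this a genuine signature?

genuine

Squares mod 505: sig^1≡229, sig^2≡426, sig^4≡181, sig^8≡441
13 = 8 + 4 + 1, so sig^13 ≡ 441·181·229 ≡ 29 (mod 505)
Since 29 equals the digest 29, verification succeeds.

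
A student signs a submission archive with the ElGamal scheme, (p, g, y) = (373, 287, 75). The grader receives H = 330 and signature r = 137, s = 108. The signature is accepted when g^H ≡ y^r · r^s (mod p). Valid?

yes

Left side g^H mod p:
287^330 mod 373 = 351
Right side y^r · r^s mod p:
75^137 mod 373 = 163
137^108 mod 373 = 366
163·366 = 59658 ≡ 351 (mod 373)
351 ≡ 351 (mod 373), so the signature is genuine.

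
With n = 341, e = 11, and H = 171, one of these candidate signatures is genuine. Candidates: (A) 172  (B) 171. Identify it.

Candidate A: Squares mod 341: 172^1≡172, 172^2≡258, 172^4≡69, 172^8≡328; 11 = 8 + 2 + 1, so 172^11 ≡ 328·258·172 ≡ 84 (mod 341)
Candidate B: Squares mod 341: 171^1≡171, 171^2≡256, 171^4≡64, 171^8≡4; 11 = 8 + 2 + 1, so 171^11 ≡ 4·256·171 ≡ 171 (mod 341)
  → matches H = 171

B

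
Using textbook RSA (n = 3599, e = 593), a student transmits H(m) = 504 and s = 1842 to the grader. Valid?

s^2 ≡ 1842^2 = 3392964 ≡ 2706
s^4 ≡ 2706^2 = 7322436 ≡ 2070
s^8 ≡ 2070^2 = 4284900 ≡ 2090
s^16 ≡ 2090^2 = 4368100 ≡ 2513
s^32 ≡ 2513^2 = 6315169 ≡ 2523
s^64 ≡ 2523^2 = 6365529 ≡ 2497
s^128 ≡ 2497^2 = 6235009 ≡ 1541
s^256 ≡ 1541^2 = 2374681 ≡ 2940
s^512 ≡ 2940^2 = 8643600 ≡ 2401
593 = 512 + 64 + 16 + 1, so s^593 ≡ 2401·2497·2513·1842 ≡ 504 (mod 3599)
504 = H(m), so the signature checks out.

yes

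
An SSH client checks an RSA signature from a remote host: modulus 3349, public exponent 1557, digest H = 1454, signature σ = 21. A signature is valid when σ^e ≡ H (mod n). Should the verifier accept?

σ^2 ≡ 21^2 = 441
σ^4 ≡ 441^2 = 194481 ≡ 239
σ^8 ≡ 239^2 = 57121 ≡ 188
σ^16 ≡ 188^2 = 35344 ≡ 1854
σ^32 ≡ 1854^2 = 3437316 ≡ 1242
σ^64 ≡ 1242^2 = 1542564 ≡ 2024
σ^128 ≡ 2024^2 = 4096576 ≡ 749
σ^256 ≡ 749^2 = 561001 ≡ 1718
σ^512 ≡ 1718^2 = 2951524 ≡ 1055
σ^1024 ≡ 1055^2 = 1113025 ≡ 1157
1557 = 1024 + 512 + 16 + 4 + 1, so σ^1557 ≡ 1157·1055·1854·239·21 ≡ 1959 (mod 3349)
σ^1557 mod 3349 = 1959, but H = 1454.

reject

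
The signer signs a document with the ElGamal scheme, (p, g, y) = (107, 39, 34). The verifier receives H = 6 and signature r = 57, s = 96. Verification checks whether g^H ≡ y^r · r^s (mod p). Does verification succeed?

fails

Left side g^H mod p:
39^6 mod 107 = 76
Right side y^r · r^s mod p:
34^57 mod 107 = 13
57^96 mod 107 = 16
13·16 = 208 ≡ 101 (mod 107)
76 ≠ 101, so verification fails.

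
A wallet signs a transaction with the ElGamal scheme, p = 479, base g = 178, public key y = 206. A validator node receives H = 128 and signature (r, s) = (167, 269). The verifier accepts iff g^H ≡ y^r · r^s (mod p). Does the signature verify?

Left side g^H mod p:
178^2 = 31684 ≡ 70
178^4 ≡ 70^2 = 4900 ≡ 110
178^8 ≡ 110^2 = 12100 ≡ 125
178^16 ≡ 125^2 = 15625 ≡ 297
178^32 ≡ 297^2 = 88209 ≡ 73
178^64 ≡ 73^2 = 5329 ≡ 60
178^128 ≡ 60^2 = 3600 ≡ 247
Right side y^r · r^s mod p:
206^2 = 42436 ≡ 284
206^4 ≡ 284^2 = 80656 ≡ 184
206^8 ≡ 184^2 = 33856 ≡ 326
206^16 ≡ 326^2 = 106276 ≡ 417
206^32 ≡ 417^2 = 173889 ≡ 12
206^64 ≡ 12^2 = 144
206^128 ≡ 144^2 = 20736 ≡ 139
167 = 128 + 32 + 4 + 2 + 1, so 206^167 ≡ 139·12·184·284·206 ≡ 240 (mod 479)
167^2 = 27889 ≡ 107
167^4 ≡ 107^2 = 11449 ≡ 432
167^8 ≡ 432^2 = 186624 ≡ 293
167^16 ≡ 293^2 = 85849 ≡ 108
167^32 ≡ 108^2 = 11664 ≡ 168
167^64 ≡ 168^2 = 28224 ≡ 442
167^128 ≡ 442^2 = 195364 ≡ 411
167^256 ≡ 411^2 = 168921 ≡ 313
269 = 256 + 8 + 4 + 1, so 167^269 ≡ 313·293·432·167 ≡ 15 (mod 479)
240·15 = 3600 ≡ 247 (mod 479)
247 ≡ 247 (mod 479), so the signature is genuine.

verifies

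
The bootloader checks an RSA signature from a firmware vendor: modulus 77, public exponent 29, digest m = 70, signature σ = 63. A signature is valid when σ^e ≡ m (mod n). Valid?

no

Squares mod 77: σ^1≡63, σ^2≡42, σ^4≡70, σ^8≡49, σ^16≡14
29 = 16 + 8 + 4 + 1, so σ^29 ≡ 14·49·70·63 ≡ 7 (mod 77)
The recovered value 7 does not match the digest 70.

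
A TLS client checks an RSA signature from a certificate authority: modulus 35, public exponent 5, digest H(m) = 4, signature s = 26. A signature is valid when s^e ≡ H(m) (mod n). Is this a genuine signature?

forged

s^5 mod 35 = 31
s^5 mod 35 = 31, but H(m) = 4.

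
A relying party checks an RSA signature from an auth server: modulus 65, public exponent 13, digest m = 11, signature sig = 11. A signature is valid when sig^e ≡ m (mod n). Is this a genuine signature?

genuine

Squares mod 65: sig^1≡11, sig^2≡56, sig^4≡16, sig^8≡61
13 = 8 + 4 + 1, so sig^13 ≡ 61·16·11 ≡ 11 (mod 65)
Since 11 equals the digest 11, verification succeeds.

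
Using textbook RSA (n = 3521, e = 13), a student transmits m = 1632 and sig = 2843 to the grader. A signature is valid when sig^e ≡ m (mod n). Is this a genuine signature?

sig^2 ≡ 2843^2 = 8082649 ≡ 1954
sig^4 ≡ 1954^2 = 3818116 ≡ 1352
sig^8 ≡ 1352^2 = 1827904 ≡ 505
13 = 8 + 4 + 1, so sig^13 ≡ 505·1352·2843 ≡ 1632 (mod 3521)
sig^13 mod 3521 = 1632 matches m.

genuine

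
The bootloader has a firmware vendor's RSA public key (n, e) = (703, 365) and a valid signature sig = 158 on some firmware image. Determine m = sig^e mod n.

100

sig^2 ≡ 158^2 = 24964 ≡ 359
sig^4 ≡ 359^2 = 128881 ≡ 232
sig^8 ≡ 232^2 = 53824 ≡ 396
sig^16 ≡ 396^2 = 156816 ≡ 47
sig^32 ≡ 47^2 = 2209 ≡ 100
sig^64 ≡ 100^2 = 10000 ≡ 158
sig^128 ≡ 158^2 = 24964 ≡ 359
sig^256 ≡ 359^2 = 128881 ≡ 232
365 = 256 + 64 + 32 + 8 + 4 + 1, so sig^365 ≡ 232·158·100·396·232·158 ≡ 100 (mod 703)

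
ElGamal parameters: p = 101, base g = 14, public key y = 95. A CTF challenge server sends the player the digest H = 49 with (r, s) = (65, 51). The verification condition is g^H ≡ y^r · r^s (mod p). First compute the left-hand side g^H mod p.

Squares mod 101: 14^1≡14, 14^2≡95, 14^4≡36, 14^8≡84, 14^16≡87, 14^32≡95
49 = 32 + 16 + 1, so 14^49 ≡ 95·87·14 ≡ 65 (mod 101)

65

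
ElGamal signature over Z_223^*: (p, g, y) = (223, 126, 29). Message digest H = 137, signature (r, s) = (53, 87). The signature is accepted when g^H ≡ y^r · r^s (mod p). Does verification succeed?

Left side g^H mod p:
126^2 = 15876 ≡ 43
126^4 ≡ 43^2 = 1849 ≡ 65
126^8 ≡ 65^2 = 4225 ≡ 211
126^16 ≡ 211^2 = 44521 ≡ 144
126^32 ≡ 144^2 = 20736 ≡ 220
126^64 ≡ 220^2 = 48400 ≡ 9
126^128 ≡ 9^2 = 81
137 = 128 + 8 + 1, so 126^137 ≡ 81·211·126 ≡ 178 (mod 223)
Right side y^r · r^s mod p:
29^2 = 841 ≡ 172
29^4 ≡ 172^2 = 29584 ≡ 148
29^8 ≡ 148^2 = 21904 ≡ 50
29^16 ≡ 50^2 = 2500 ≡ 47
29^32 ≡ 47^2 = 2209 ≡ 202
53 = 32 + 16 + 4 + 1, so 29^53 ≡ 202·47·148·29 ≡ 127 (mod 223)
53^2 = 2809 ≡ 133
53^4 ≡ 133^2 = 17689 ≡ 72
53^8 ≡ 72^2 = 5184 ≡ 55
53^16 ≡ 55^2 = 3025 ≡ 126
53^32 ≡ 126^2 = 15876 ≡ 43
53^64 ≡ 43^2 = 1849 ≡ 65
87 = 64 + 16 + 4 + 2 + 1, so 53^87 ≡ 65·126·72·133·53 ≡ 105 (mod 223)
127·105 = 13335 ≡ 178 (mod 223)
178 ≡ 178 (mod 223), so the signature is genuine.

passes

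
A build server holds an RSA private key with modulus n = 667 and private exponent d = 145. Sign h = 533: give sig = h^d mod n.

246

Squares mod 667: h^1≡533, h^2≡614, h^4≡141, h^8≡538, h^16≡633, h^32≡489, h^64≡335, h^128≡169
145 = 128 + 16 + 1, so h^145 ≡ 169·633·533 ≡ 246 (mod 667)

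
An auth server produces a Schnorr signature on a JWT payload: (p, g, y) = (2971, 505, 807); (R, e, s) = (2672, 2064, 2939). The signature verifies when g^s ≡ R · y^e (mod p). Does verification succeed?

fails

g^s mod p:
505^2 = 255025 ≡ 2490
505^4 ≡ 2490^2 = 6200100 ≡ 2594
505^8 ≡ 2594^2 = 6728836 ≡ 2492
505^16 ≡ 2492^2 = 6210064 ≡ 674
505^32 ≡ 674^2 = 454276 ≡ 2684
505^64 ≡ 2684^2 = 7203856 ≡ 2152
505^128 ≡ 2152^2 = 4631104 ≡ 2286
505^256 ≡ 2286^2 = 5225796 ≡ 2778
505^512 ≡ 2778^2 = 7717284 ≡ 1597
505^1024 ≡ 1597^2 = 2550409 ≡ 1291
505^2048 ≡ 1291^2 = 1666681 ≡ 2921
2939 = 2048 + 512 + 256 + 64 + 32 + 16 + 8 + 2 + 1, so 505^2939 ≡ 2921·1597·2778·2152·2684·674·2492·2490·505 ≡ 50 (mod 2971)
R · y^e mod p:
807^2 = 651249 ≡ 600
807^4 ≡ 600^2 = 360000 ≡ 509
807^8 ≡ 509^2 = 259081 ≡ 604
807^16 ≡ 604^2 = 364816 ≡ 2354
807^32 ≡ 2354^2 = 5541316 ≡ 401
807^64 ≡ 401^2 = 160801 ≡ 367
807^128 ≡ 367^2 = 134689 ≡ 994
807^256 ≡ 994^2 = 988036 ≡ 1664
807^512 ≡ 1664^2 = 2768896 ≡ 2895
807^1024 ≡ 2895^2 = 8381025 ≡ 2805
807^2048 ≡ 2805^2 = 7868025 ≡ 817
2064 = 2048 + 16, so 807^2064 ≡ 817·2354 ≡ 981 (mod 2971)
2672·981 = 2621232 ≡ 810 (mod 2971)
50 ≠ 810; the check fails.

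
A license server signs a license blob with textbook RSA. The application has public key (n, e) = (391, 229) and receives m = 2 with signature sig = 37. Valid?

sig^2 ≡ 37^2 = 1369 ≡ 196
sig^4 ≡ 196^2 = 38416 ≡ 98
sig^8 ≡ 98^2 = 9604 ≡ 220
sig^16 ≡ 220^2 = 48400 ≡ 307
sig^32 ≡ 307^2 = 94249 ≡ 18
sig^64 ≡ 18^2 = 324
sig^128 ≡ 324^2 = 104976 ≡ 188
229 = 128 + 64 + 32 + 4 + 1, so sig^229 ≡ 188·324·18·98·37 ≡ 90 (mod 391)
sig^229 mod 391 = 90, but m = 2.

no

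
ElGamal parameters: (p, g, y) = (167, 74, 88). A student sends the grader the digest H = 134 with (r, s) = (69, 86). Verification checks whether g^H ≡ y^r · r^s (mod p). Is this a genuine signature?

Left side g^H mod p:
Squares mod 167: 74^1≡74, 74^2≡132, 74^4≡56, 74^8≡130, 74^16≡33, 74^32≡87, 74^64≡54, 74^128≡77
134 = 128 + 4 + 2, so 74^134 ≡ 77·56·132 ≡ 48 (mod 167)
Right side y^r · r^s mod p:
Squares mod 167: 88^1≡88, 88^2≡62, 88^4≡3, 88^8≡9, 88^16≡81, 88^32≡48, 88^64≡133
69 = 64 + 4 + 1, so 88^69 ≡ 133·3·88 ≡ 42 (mod 167)
Squares mod 167: 69^1≡69, 69^2≡85, 69^4≡44, 69^8≡99, 69^16≡115, 69^32≡32, 69^64≡22
86 = 64 + 16 + 4 + 2, so 69^86 ≡ 22·115·44·85 ≡ 147 (mod 167)
42·147 = 6174 ≡ 162 (mod 167)
48 ≠ 162, so verification fails.

forged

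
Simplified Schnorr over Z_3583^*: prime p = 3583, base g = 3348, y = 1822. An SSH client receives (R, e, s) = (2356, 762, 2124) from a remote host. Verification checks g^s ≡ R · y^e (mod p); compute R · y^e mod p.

2099

Squares mod 3583: 1822^1≡1822, 1822^2≡1826, 1822^4≡2086, 1822^8≡1634, 1822^16≡621, 1822^32≡2260, 1822^64≡1825, 1822^128≡2018, 1822^256≡2036, 1822^512≡3348
762 = 512 + 128 + 64 + 32 + 16 + 8 + 2, so 1822^762 ≡ 3348·2018·1825·2260·621·1634·1826 ≡ 1581 (mod 3583)
R · y^e ≡ 2356·1581 = 3724836 ≡ 2099 (mod 3583)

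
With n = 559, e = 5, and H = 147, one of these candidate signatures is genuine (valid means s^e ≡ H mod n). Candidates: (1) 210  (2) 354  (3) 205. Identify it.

Candidate 1: Squares mod 559: 210^1≡210, 210^2≡498, 210^4≡367; 5 = 4 + 1, so 210^5 ≡ 367·210 ≡ 487 (mod 559)
Candidate 2: Squares mod 559: 354^1≡354, 354^2≡100, 354^4≡497; 5 = 4 + 1, so 354^5 ≡ 497·354 ≡ 412 (mod 559)
Candidate 3: Squares mod 559: 205^1≡205, 205^2≡100, 205^4≡497; 5 = 4 + 1, so 205^5 ≡ 497·205 ≡ 147 (mod 559)
  → matches H = 147

3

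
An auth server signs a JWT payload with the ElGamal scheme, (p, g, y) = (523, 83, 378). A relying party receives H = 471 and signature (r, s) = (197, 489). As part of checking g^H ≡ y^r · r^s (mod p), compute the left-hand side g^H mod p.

83^2 = 6889 ≡ 90
83^4 ≡ 90^2 = 8100 ≡ 255
83^8 ≡ 255^2 = 65025 ≡ 173
83^16 ≡ 173^2 = 29929 ≡ 118
83^32 ≡ 118^2 = 13924 ≡ 326
83^64 ≡ 326^2 = 106276 ≡ 107
83^128 ≡ 107^2 = 11449 ≡ 466
83^256 ≡ 466^2 = 217156 ≡ 111
471 = 256 + 128 + 64 + 16 + 4 + 2 + 1, so 83^471 ≡ 111·466·107·118·255·90·83 ≡ 445 (mod 523)

445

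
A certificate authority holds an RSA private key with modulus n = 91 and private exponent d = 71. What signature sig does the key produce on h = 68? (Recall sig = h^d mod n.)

87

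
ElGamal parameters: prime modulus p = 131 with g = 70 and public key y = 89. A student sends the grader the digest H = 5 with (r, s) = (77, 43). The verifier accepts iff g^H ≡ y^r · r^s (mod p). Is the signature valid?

invalid

Left side g^H mod p:
70^5 mod 131 = 130
Right side y^r · r^s mod p:
89^77 mod 131 = 61
77^43 mod 131 = 38
61·38 = 2318 ≡ 91 (mod 131)
130 ≠ 91, so verification fails.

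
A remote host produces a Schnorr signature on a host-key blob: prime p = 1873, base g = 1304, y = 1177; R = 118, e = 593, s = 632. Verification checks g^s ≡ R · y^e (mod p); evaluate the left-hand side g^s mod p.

805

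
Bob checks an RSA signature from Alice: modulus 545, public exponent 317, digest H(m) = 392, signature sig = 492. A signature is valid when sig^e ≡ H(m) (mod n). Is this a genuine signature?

genuine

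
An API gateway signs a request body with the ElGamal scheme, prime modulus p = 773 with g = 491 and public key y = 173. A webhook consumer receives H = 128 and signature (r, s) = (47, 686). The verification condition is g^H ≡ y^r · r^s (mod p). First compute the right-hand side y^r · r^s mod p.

173^47 mod 773 = 157
47^686 mod 773 = 487
y^r · r^s ≡ 157·487 = 76459 ≡ 705 (mod 773)

705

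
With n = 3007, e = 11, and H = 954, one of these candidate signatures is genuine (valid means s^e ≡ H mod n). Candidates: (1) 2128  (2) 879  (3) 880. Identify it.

Candidate 1: Squares mod 3007: 2128^1≡2128, 2128^2≡2849, 2128^4≡908, 2128^8≡546; 11 = 8 + 2 + 1, so 2128^11 ≡ 546·2849·2128 ≡ 2053 (mod 3007)
Candidate 2: Squares mod 3007: 879^1≡879, 879^2≡2849, 879^4≡908, 879^8≡546; 11 = 8 + 2 + 1, so 879^11 ≡ 546·2849·879 ≡ 954 (mod 3007)
  → matches H = 954
Candidate 3: Squares mod 3007: 880^1≡880, 880^2≡1601, 880^4≡1237, 880^8≡2613; 11 = 8 + 2 + 1, so 880^11 ≡ 2613·1601·880 ≡ 2501 (mod 3007)

2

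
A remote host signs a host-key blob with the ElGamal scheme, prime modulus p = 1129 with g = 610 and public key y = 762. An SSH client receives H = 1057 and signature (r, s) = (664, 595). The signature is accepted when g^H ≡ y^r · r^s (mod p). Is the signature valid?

Left side g^H mod p:
Squares mod 1129: 610^1≡610, 610^2≡659, 610^4≡745, 610^8≡686, 610^16≡932, 610^32≡423, 610^64≡547, 610^128≡24, 610^256≡576, 610^512≡979, 610^1024≡1049
1057 = 1024 + 32 + 1, so 610^1057 ≡ 1049·423·610 ≡ 236 (mod 1129)
Right side y^r · r^s mod p:
Squares mod 1129: 762^1≡762, 762^2≡338, 762^4≡215, 762^8≡1065, 762^16≡709, 762^32≡276, 762^64≡533, 762^128≡710, 762^256≡566, 762^512≡849
664 = 512 + 128 + 16 + 8, so 762^664 ≡ 849·710·709·1065 ≡ 414 (mod 1129)
Squares mod 1129: 664^1≡664, 664^2≡586, 664^4≡180, 664^8≡788, 664^16≡1123, 664^32≡36, 664^64≡167, 664^128≡793, 664^256≡1125, 664^512≡16
595 = 512 + 64 + 16 + 2 + 1, so 664^595 ≡ 16·167·1123·586·664 ≡ 306 (mod 1129)
414·306 = 126684 ≡ 236 (mod 1129)
236 ≡ 236 (mod 1129), so the signature is genuine.

valid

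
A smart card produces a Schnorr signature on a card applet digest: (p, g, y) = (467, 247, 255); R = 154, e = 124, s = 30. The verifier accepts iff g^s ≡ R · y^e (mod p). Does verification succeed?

passes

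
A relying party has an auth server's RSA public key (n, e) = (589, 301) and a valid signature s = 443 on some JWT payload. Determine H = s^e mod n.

Squares mod 589: s^1≡443, s^2≡112, s^4≡175, s^8≡586, s^16≡9, s^32≡81, s^64≡82, s^128≡245, s^256≡536
301 = 256 + 32 + 8 + 4 + 1, so s^301 ≡ 536·81·586·175·443 ≡ 536 (mod 589)

536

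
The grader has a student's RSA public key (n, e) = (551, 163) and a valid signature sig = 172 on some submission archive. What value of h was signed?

77

Squares mod 551: sig^1≡172, sig^2≡381, sig^4≡248, sig^8≡343, sig^16≡286, sig^32≡248, sig^64≡343, sig^128≡286
163 = 128 + 32 + 2 + 1, so sig^163 ≡ 286·248·381·172 ≡ 77 (mod 551)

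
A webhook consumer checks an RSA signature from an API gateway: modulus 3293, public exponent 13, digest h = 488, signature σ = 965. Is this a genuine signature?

σ^2 ≡ 965^2 = 931225 ≡ 2599
σ^4 ≡ 2599^2 = 6754801 ≡ 858
σ^8 ≡ 858^2 = 736164 ≡ 1825
13 = 8 + 4 + 1, so σ^13 ≡ 1825·858·965 ≡ 2805 (mod 3293)
σ^13 mod 3293 = 2805, but h = 488.

forged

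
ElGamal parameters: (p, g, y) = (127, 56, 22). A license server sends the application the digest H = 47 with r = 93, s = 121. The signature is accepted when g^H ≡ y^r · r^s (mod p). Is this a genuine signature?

genuine

Left side g^H mod p:
Squares mod 127: 56^1≡56, 56^2≡88, 56^4≡124, 56^8≡9, 56^16≡81, 56^32≡84
47 = 32 + 8 + 4 + 2 + 1, so 56^47 ≡ 84·9·124·88·56 ≡ 58 (mod 127)
Right side y^r · r^s mod p:
Squares mod 127: 22^1≡22, 22^2≡103, 22^4≡68, 22^8≡52, 22^16≡37, 22^32≡99, 22^64≡22
93 = 64 + 16 + 8 + 4 + 1, so 22^93 ≡ 22·37·52·68·22 ≡ 107 (mod 127)
Squares mod 127: 93^1≡93, 93^2≡13, 93^4≡42, 93^8≡113, 93^16≡69, 93^32≡62, 93^64≡34
121 = 64 + 32 + 16 + 8 + 1, so 93^121 ≡ 34·62·69·113·93 ≡ 86 (mod 127)
107·86 = 9202 ≡ 58 (mod 127)
58 ≡ 58 (mod 127), so the signature is genuine.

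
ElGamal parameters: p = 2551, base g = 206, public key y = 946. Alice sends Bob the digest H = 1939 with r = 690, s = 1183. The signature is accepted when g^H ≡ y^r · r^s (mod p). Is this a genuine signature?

Left side g^H mod p:
206^1939 mod 2551 = 1555
Right side y^r · r^s mod p:
946^690 mod 2551 = 709
690^1183 mod 2551 = 1812
709·1812 = 1284708 ≡ 1555 (mod 2551)
1555 ≡ 1555 (mod 2551), so the signature is genuine.

genuine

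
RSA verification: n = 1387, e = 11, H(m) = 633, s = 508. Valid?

s^11 mod 1387 = 754
s^11 mod 1387 = 754, but H(m) = 633.

no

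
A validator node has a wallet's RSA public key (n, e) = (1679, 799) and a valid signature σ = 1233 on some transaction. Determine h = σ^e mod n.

σ^799 mod 1679 = 65

65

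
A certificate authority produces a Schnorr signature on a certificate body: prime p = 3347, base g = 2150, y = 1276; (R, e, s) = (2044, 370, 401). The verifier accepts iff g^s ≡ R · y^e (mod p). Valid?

no

g^s mod p:
Squares mod 3347: 2150^1≡2150, 2150^2≡293, 2150^4≡2174, 2150^8≡312, 2150^16≡281, 2150^32≡1980, 2150^64≡1063, 2150^128≡2030, 2150^256≡743
401 = 256 + 128 + 16 + 1, so 2150^401 ≡ 743·2030·281·2150 ≡ 1840 (mod 3347)
R · y^e mod p:
Squares mod 3347: 1276^1≡1276, 1276^2≡1534, 1276^4≡215, 1276^8≡2714, 1276^16≡2396, 1276^32≡711, 1276^64≡124, 1276^128≡1988, 1276^256≡2684
370 = 256 + 64 + 32 + 16 + 2, so 1276^370 ≡ 2684·124·711·2396·1534 ≡ 3108 (mod 3347)
2044·3108 = 6352752 ≡ 146 (mod 3347)
1840 ≠ 146; the check fails.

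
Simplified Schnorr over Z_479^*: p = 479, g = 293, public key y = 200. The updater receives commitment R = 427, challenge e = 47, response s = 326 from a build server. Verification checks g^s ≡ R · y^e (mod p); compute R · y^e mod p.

200^47 mod 479 = 213
R · y^e ≡ 427·213 = 90951 ≡ 420 (mod 479)

420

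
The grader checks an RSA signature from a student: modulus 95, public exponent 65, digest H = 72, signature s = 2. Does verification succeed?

passes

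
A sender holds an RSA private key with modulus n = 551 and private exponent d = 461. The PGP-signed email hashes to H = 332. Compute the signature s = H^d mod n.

328

H^2 ≡ 332^2 = 110224 ≡ 24
H^4 ≡ 24^2 = 576 ≡ 25
H^8 ≡ 25^2 = 625 ≡ 74
H^16 ≡ 74^2 = 5476 ≡ 517
H^32 ≡ 517^2 = 267289 ≡ 54
H^64 ≡ 54^2 = 2916 ≡ 161
H^128 ≡ 161^2 = 25921 ≡ 24
H^256 ≡ 24^2 = 576 ≡ 25
461 = 256 + 128 + 64 + 8 + 4 + 1, so H^461 ≡ 25·24·161·74·25·332 ≡ 328 (mod 551)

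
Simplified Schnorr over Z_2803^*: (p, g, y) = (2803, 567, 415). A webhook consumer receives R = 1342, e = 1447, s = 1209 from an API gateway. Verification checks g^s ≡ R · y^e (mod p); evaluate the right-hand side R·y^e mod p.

2612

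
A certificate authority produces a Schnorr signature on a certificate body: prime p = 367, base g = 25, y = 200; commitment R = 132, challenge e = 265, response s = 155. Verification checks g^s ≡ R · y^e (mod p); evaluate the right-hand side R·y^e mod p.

178

Squares mod 367: 200^1≡200, 200^2≡364, 200^4≡9, 200^8≡81, 200^16≡322, 200^32≡190, 200^64≡134, 200^128≡340, 200^256≡362
265 = 256 + 8 + 1, so 200^265 ≡ 362·81·200 ≡ 107 (mod 367)
R · y^e ≡ 132·107 = 14124 ≡ 178 (mod 367)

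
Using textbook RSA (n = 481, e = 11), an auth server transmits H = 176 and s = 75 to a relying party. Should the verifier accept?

reject

Squares mod 481: s^1≡75, s^2≡334, s^4≡445, s^8≡334
11 = 8 + 2 + 1, so s^11 ≡ 334·334·75 ≡ 186 (mod 481)
s^11 mod 481 = 186, but H = 176.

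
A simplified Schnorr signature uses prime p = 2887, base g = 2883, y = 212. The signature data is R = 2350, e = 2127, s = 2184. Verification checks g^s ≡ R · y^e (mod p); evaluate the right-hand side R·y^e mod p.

212^2 = 44944 ≡ 1639
212^4 ≡ 1639^2 = 2686321 ≡ 1411
212^8 ≡ 1411^2 = 1990921 ≡ 1778
212^16 ≡ 1778^2 = 3161284 ≡ 19
212^32 ≡ 19^2 = 361
212^64 ≡ 361^2 = 130321 ≡ 406
212^128 ≡ 406^2 = 164836 ≡ 277
212^256 ≡ 277^2 = 76729 ≡ 1667
212^512 ≡ 1667^2 = 2778889 ≡ 1595
212^1024 ≡ 1595^2 = 2544025 ≡ 578
212^2048 ≡ 578^2 = 334084 ≡ 2079
2127 = 2048 + 64 + 8 + 4 + 2 + 1, so 212^2127 ≡ 2079·406·1778·1411·1639·212 ≡ 2302 (mod 2887)
R · y^e ≡ 2350·2302 = 5409700 ≡ 2349 (mod 2887)

2349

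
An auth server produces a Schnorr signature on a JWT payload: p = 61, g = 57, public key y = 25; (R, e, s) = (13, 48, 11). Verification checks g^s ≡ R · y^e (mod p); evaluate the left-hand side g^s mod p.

56

Squares mod 61: 57^1≡57, 57^2≡16, 57^4≡12, 57^8≡22
11 = 8 + 2 + 1, so 57^11 ≡ 22·16·57 ≡ 56 (mod 61)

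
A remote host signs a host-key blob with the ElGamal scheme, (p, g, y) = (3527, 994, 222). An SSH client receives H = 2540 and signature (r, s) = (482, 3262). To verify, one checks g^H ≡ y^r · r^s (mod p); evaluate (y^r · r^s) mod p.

222^2 = 49284 ≡ 3433
222^4 ≡ 3433^2 = 11785489 ≡ 1782
222^8 ≡ 1782^2 = 3175524 ≡ 1224
222^16 ≡ 1224^2 = 1498176 ≡ 2728
222^32 ≡ 2728^2 = 7441984 ≡ 14
222^64 ≡ 14^2 = 196
222^128 ≡ 196^2 = 38416 ≡ 3146
222^256 ≡ 3146^2 = 9897316 ≡ 554
482 = 256 + 128 + 64 + 32 + 2, so 222^482 ≡ 554·3146·196·14·3433 ≡ 54 (mod 3527)
482^2 = 232324 ≡ 3069
482^4 ≡ 3069^2 = 9418761 ≡ 1671
482^8 ≡ 1671^2 = 2792241 ≡ 2384
482^16 ≡ 2384^2 = 5683456 ≡ 1459
482^32 ≡ 1459^2 = 2128681 ≡ 1900
482^64 ≡ 1900^2 = 3610000 ≡ 1879
482^128 ≡ 1879^2 = 3530641 ≡ 114
482^256 ≡ 114^2 = 12996 ≡ 2415
482^512 ≡ 2415^2 = 5832225 ≡ 2094
482^1024 ≡ 2094^2 = 4384836 ≡ 775
482^2048 ≡ 775^2 = 600625 ≡ 1035
3262 = 2048 + 1024 + 128 + 32 + 16 + 8 + 4 + 2, so 482^3262 ≡ 1035·775·114·1900·1459·2384·1671·3069 ≡ 2550 (mod 3527)
y^r · r^s ≡ 54·2550 = 137700 ≡ 147 (mod 3527)

147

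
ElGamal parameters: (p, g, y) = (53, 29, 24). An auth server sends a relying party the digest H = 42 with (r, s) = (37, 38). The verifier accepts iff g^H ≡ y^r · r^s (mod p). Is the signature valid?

Left side g^H mod p:
29^2 = 841 ≡ 46
29^4 ≡ 46^2 = 2116 ≡ 49
29^8 ≡ 49^2 = 2401 ≡ 16
29^16 ≡ 16^2 = 256 ≡ 44
29^32 ≡ 44^2 = 1936 ≡ 28
42 = 32 + 8 + 2, so 29^42 ≡ 28·16·46 ≡ 44 (mod 53)
Right side y^r · r^s mod p:
24^2 = 576 ≡ 46
24^4 ≡ 46^2 = 2116 ≡ 49
24^8 ≡ 49^2 = 2401 ≡ 16
24^16 ≡ 16^2 = 256 ≡ 44
24^32 ≡ 44^2 = 1936 ≡ 28
37 = 32 + 4 + 1, so 24^37 ≡ 28·49·24 ≡ 15 (mod 53)
37^2 = 1369 ≡ 44
37^4 ≡ 44^2 = 1936 ≡ 28
37^8 ≡ 28^2 = 784 ≡ 42
37^16 ≡ 42^2 = 1764 ≡ 15
37^32 ≡ 15^2 = 225 ≡ 13
38 = 32 + 4 + 2, so 37^38 ≡ 13·28·44 ≡ 10 (mod 53)
15·10 = 150 ≡ 44 (mod 53)
44 ≡ 44 (mod 53), so the signature is genuine.

valid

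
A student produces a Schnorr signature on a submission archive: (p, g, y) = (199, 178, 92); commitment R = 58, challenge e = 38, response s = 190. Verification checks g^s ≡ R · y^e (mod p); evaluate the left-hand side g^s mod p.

178

178^190 mod 199 = 178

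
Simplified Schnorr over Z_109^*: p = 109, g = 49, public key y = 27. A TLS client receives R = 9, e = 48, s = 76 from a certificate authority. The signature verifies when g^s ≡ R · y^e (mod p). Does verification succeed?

g^s mod p:
49^2 = 2401 ≡ 3
49^4 ≡ 3^2 = 9
49^8 ≡ 9^2 = 81
49^16 ≡ 81^2 = 6561 ≡ 21
49^32 ≡ 21^2 = 441 ≡ 5
49^64 ≡ 5^2 = 25
76 = 64 + 8 + 4, so 49^76 ≡ 25·81·9 ≡ 22 (mod 109)
R · y^e mod p:
27^2 = 729 ≡ 75
27^4 ≡ 75^2 = 5625 ≡ 66
27^8 ≡ 66^2 = 4356 ≡ 105
27^16 ≡ 105^2 = 11025 ≡ 16
27^32 ≡ 16^2 = 256 ≡ 38
48 = 32 + 16, so 27^48 ≡ 38·16 ≡ 63 (mod 109)
9·63 = 567 ≡ 22 (mod 109)
22 ≡ 22 (mod 109); signature holds.

passes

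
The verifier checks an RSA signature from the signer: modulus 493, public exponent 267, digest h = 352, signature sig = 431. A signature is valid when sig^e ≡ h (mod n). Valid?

no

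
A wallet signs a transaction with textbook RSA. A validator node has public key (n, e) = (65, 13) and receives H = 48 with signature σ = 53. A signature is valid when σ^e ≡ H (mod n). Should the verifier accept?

Squares mod 65: σ^1≡53, σ^2≡14, σ^4≡1, σ^8≡1
13 = 8 + 4 + 1, so σ^13 ≡ 1·1·53 ≡ 53 (mod 65)
σ^13 mod 65 = 53, but H = 48.

reject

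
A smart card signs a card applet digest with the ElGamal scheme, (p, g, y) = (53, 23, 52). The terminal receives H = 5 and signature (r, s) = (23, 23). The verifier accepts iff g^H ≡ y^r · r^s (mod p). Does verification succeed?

passes

Left side g^H mod p:
23^2 = 529 ≡ 52
23^4 ≡ 52^2 = 2704 ≡ 1
5 = 4 + 1, so 23^5 ≡ 1·23 ≡ 23 (mod 53)
Right side y^r · r^s mod p:
52^2 = 2704 ≡ 1
52^4 ≡ 1^2 = 1
52^8 ≡ 1^2 = 1
52^16 ≡ 1^2 = 1
23 = 16 + 4 + 2 + 1, so 52^23 ≡ 1·1·1·52 ≡ 52 (mod 53)
23^2 = 529 ≡ 52
23^4 ≡ 52^2 = 2704 ≡ 1
23^8 ≡ 1^2 = 1
23^16 ≡ 1^2 = 1
23 = 16 + 4 + 2 + 1, so 23^23 ≡ 1·1·52·23 ≡ 30 (mod 53)
52·30 = 1560 ≡ 23 (mod 53)
23 ≡ 23 (mod 53), so the signature is genuine.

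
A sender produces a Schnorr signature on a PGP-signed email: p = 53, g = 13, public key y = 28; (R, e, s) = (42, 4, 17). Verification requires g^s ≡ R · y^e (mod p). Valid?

g^s mod p:
13^2 = 169 ≡ 10
13^4 ≡ 10^2 = 100 ≡ 47
13^8 ≡ 47^2 = 2209 ≡ 36
13^16 ≡ 36^2 = 1296 ≡ 24
17 = 16 + 1, so 13^17 ≡ 24·13 ≡ 47 (mod 53)
R · y^e mod p:
28^2 = 784 ≡ 42
28^4 ≡ 42^2 = 1764 ≡ 15
42·15 = 630 ≡ 47 (mod 53)
47 ≡ 47 (mod 53); signature holds.

yes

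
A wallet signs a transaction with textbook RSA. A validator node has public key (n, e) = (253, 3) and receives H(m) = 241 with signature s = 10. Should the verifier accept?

s^3 mod 253 = 241
s^3 mod 253 = 241 matches H(m).

accept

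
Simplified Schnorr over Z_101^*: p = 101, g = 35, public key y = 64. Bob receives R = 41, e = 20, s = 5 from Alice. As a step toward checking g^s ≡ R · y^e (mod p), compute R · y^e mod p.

57

64^2 = 4096 ≡ 56
64^4 ≡ 56^2 = 3136 ≡ 5
64^8 ≡ 5^2 = 25
64^16 ≡ 25^2 = 625 ≡ 19
20 = 16 + 4, so 64^20 ≡ 19·5 ≡ 95 (mod 101)
R · y^e ≡ 41·95 = 3895 ≡ 57 (mod 101)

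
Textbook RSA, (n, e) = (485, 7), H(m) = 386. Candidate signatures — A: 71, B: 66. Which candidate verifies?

Candidate A: 71^2 = 5041 ≡ 191; 71^4 ≡ 191^2 = 36481 ≡ 106; 7 = 4 + 2 + 1, so 71^7 ≡ 106·191·71 ≡ 411 (mod 485)
Candidate B: 66^2 = 4356 ≡ 476; 66^4 ≡ 476^2 = 226576 ≡ 81; 7 = 4 + 2 + 1, so 66^7 ≡ 81·476·66 ≡ 386 (mod 485)
  → matches H(m) = 386

B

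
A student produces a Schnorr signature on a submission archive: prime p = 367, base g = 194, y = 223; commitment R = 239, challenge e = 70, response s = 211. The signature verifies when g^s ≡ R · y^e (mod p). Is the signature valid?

g^s mod p:
Squares mod 367: 194^1≡194, 194^2≡202, 194^4≡67, 194^8≡85, 194^16≡252, 194^32≡13, 194^64≡169, 194^128≡302
211 = 128 + 64 + 16 + 2 + 1, so 194^211 ≡ 302·169·252·202·194 ≡ 197 (mod 367)
R · y^e mod p:
Squares mod 367: 223^1≡223, 223^2≡184, 223^4≡92, 223^8≡23, 223^16≡162, 223^32≡187, 223^64≡104
70 = 64 + 4 + 2, so 223^70 ≡ 104·92·184 ≡ 13 (mod 367)
239·13 = 3107 ≡ 171 (mod 367)
197 ≠ 171; the check fails.

invalid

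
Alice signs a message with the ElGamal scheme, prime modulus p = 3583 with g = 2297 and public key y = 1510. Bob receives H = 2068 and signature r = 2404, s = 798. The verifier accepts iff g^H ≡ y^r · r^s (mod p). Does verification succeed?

fails

Left side g^H mod p:
Squares mod 3583: 2297^1≡2297, 2297^2≡2033, 2297^4≡1890, 2297^8≡3432, 2297^16≡1303, 2297^32≡3050, 2297^64≡1032, 2297^128≡873, 2297^256≡2533, 2297^512≡2519, 2297^1024≡3451, 2297^2048≡3092
2068 = 2048 + 16 + 4, so 2297^2068 ≡ 3092·1303·1890 ≡ 1955 (mod 3583)
Right side y^r · r^s mod p:
Squares mod 3583: 1510^1≡1510, 1510^2≡1312, 1510^4≡1504, 1510^8≡1143, 1510^16≡2237, 1510^32≡2301, 1510^64≡2510, 1510^128≡1186, 1510^256≡2060, 1510^512≡1328, 1510^1024≡748, 1510^2048≡556
2404 = 2048 + 256 + 64 + 32 + 4, so 1510^2404 ≡ 556·2060·2510·2301·1504 ≡ 2237 (mod 3583)
Squares mod 3583: 2404^1≡2404, 2404^2≡3420, 2404^4≡1488, 2404^8≡3433, 2404^16≡1002, 2404^32≡764, 2404^64≡3250, 2404^128≡3399, 2404^256≡1609, 2404^512≡1955
798 = 512 + 256 + 16 + 8 + 4 + 2, so 2404^798 ≡ 1955·1609·1002·3433·1488·3420 ≡ 956 (mod 3583)
2237·956 = 2138572 ≡ 3104 (mod 3583)
1955 ≠ 3104, so verification fails.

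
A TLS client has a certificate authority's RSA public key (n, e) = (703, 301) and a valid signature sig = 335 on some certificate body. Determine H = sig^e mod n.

sig^2 ≡ 335^2 = 112225 ≡ 448
sig^4 ≡ 448^2 = 200704 ≡ 349
sig^8 ≡ 349^2 = 121801 ≡ 182
sig^16 ≡ 182^2 = 33124 ≡ 83
sig^32 ≡ 83^2 = 6889 ≡ 562
sig^64 ≡ 562^2 = 315844 ≡ 197
sig^128 ≡ 197^2 = 38809 ≡ 144
sig^256 ≡ 144^2 = 20736 ≡ 349
301 = 256 + 32 + 8 + 4 + 1, so sig^301 ≡ 349·562·182·349·335 ≡ 126 (mod 703)

126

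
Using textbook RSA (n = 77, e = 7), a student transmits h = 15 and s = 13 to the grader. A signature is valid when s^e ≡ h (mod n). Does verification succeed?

fails

Squares mod 77: s^1≡13, s^2≡15, s^4≡71
7 = 4 + 2 + 1, so s^7 ≡ 71·15·13 ≡ 62 (mod 77)
62 ≠ 15, so verification fails.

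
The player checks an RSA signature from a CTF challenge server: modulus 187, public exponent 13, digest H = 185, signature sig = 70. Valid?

yes

sig^2 ≡ 70^2 = 4900 ≡ 38
sig^4 ≡ 38^2 = 1444 ≡ 135
sig^8 ≡ 135^2 = 18225 ≡ 86
13 = 8 + 4 + 1, so sig^13 ≡ 86·135·70 ≡ 185 (mod 187)
185 = H, so the signature checks out.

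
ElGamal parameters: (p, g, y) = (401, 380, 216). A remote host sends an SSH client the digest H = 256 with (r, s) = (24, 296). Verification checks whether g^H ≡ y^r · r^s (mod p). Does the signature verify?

verifies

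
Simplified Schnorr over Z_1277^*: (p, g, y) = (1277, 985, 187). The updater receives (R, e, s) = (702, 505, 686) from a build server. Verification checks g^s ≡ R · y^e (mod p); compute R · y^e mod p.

1139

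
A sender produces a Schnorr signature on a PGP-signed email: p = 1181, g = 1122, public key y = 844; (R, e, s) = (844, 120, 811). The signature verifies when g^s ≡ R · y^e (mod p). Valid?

g^s mod p:
1122^811 mod 1181 = 120
R · y^e mod p:
844^120 mod 1181 = 280
844·280 = 236320 ≡ 120 (mod 1181)
120 ≡ 120 (mod 1181); signature holds.

yes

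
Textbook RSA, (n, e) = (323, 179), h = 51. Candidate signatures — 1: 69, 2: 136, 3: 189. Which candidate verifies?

2

Candidate 1: Squares mod 323: 69^1≡69, 69^2≡239, 69^4≡273, 69^8≡239, 69^16≡273, 69^32≡239, 69^64≡273, 69^128≡239; 179 = 128 + 32 + 16 + 2 + 1, so 69^179 ≡ 239·239·273·239·69 ≡ 103 (mod 323)
Candidate 2: Squares mod 323: 136^1≡136, 136^2≡85, 136^4≡119, 136^8≡272, 136^16≡17, 136^32≡289, 136^64≡187, 136^128≡85; 179 = 128 + 32 + 16 + 2 + 1, so 136^179 ≡ 85·289·17·85·136 ≡ 51 (mod 323)
  → matches h = 51
Candidate 3: Squares mod 323: 189^1≡189, 189^2≡191, 189^4≡305, 189^8≡1, 189^16≡1, 189^32≡1, 189^64≡1, 189^128≡1; 179 = 128 + 32 + 16 + 2 + 1, so 189^179 ≡ 1·1·1·191·189 ≡ 246 (mod 323)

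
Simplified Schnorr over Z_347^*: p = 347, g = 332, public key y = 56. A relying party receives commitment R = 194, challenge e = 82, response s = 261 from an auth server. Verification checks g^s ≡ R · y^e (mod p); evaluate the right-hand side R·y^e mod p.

147

56^2 = 3136 ≡ 13
56^4 ≡ 13^2 = 169
56^8 ≡ 169^2 = 28561 ≡ 107
56^16 ≡ 107^2 = 11449 ≡ 345
56^32 ≡ 345^2 = 119025 ≡ 4
56^64 ≡ 4^2 = 16
82 = 64 + 16 + 2, so 56^82 ≡ 16·345·13 ≡ 278 (mod 347)
R · y^e ≡ 194·278 = 53932 ≡ 147 (mod 347)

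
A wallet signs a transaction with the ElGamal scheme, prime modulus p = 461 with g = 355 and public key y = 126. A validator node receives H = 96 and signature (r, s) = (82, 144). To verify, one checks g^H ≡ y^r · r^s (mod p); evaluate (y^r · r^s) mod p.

Squares mod 461: 126^1≡126, 126^2≡202, 126^4≡236, 126^8≡376, 126^16≡310, 126^32≡212, 126^64≡227
82 = 64 + 16 + 2, so 126^82 ≡ 227·310·202 ≡ 266 (mod 461)
Squares mod 461: 82^1≡82, 82^2≡270, 82^4≡62, 82^8≡156, 82^16≡364, 82^32≡189, 82^64≡224, 82^128≡388
144 = 128 + 16, so 82^144 ≡ 388·364 ≡ 166 (mod 461)
y^r · r^s ≡ 266·166 = 44156 ≡ 361 (mod 461)

361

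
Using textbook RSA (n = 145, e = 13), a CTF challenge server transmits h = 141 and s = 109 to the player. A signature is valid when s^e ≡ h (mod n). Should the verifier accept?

Squares mod 145: s^1≡109, s^2≡136, s^4≡81, s^8≡36
13 = 8 + 4 + 1, so s^13 ≡ 36·81·109 ≡ 4 (mod 145)
s^13 mod 145 = 4, but h = 141.

reject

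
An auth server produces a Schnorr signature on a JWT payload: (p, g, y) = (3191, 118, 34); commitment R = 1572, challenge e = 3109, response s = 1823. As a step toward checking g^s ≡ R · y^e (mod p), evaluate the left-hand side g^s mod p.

1255

118^2 = 13924 ≡ 1160
118^4 ≡ 1160^2 = 1345600 ≡ 2189
118^8 ≡ 2189^2 = 4791721 ≡ 2030
118^16 ≡ 2030^2 = 4120900 ≡ 1319
118^32 ≡ 1319^2 = 1739761 ≡ 666
118^64 ≡ 666^2 = 443556 ≡ 7
118^128 ≡ 7^2 = 49
118^256 ≡ 49^2 = 2401
118^512 ≡ 2401^2 = 5764801 ≡ 1855
118^1024 ≡ 1855^2 = 3441025 ≡ 1127
1823 = 1024 + 512 + 256 + 16 + 8 + 4 + 2 + 1, so 118^1823 ≡ 1127·1855·2401·1319·2030·2189·1160·118 ≡ 1255 (mod 3191)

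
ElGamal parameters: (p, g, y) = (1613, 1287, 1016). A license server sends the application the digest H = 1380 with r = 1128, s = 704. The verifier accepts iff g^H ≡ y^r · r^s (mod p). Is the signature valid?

Left side g^H mod p:
1287^1380 mod 1613 = 411
Right side y^r · r^s mod p:
1016^1128 mod 1613 = 16
1128^704 mod 1613 = 933
16·933 = 14928 ≡ 411 (mod 1613)
411 ≡ 411 (mod 1613), so the signature is genuine.

valid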